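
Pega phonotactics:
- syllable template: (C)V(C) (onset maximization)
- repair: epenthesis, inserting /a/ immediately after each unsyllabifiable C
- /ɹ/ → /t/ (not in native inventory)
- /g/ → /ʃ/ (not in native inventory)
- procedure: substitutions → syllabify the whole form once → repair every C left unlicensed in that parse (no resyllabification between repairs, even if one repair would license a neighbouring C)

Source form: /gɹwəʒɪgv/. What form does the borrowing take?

ʃatawəʒɪʃva

Substitution: /g/ → /ʃ/, /ɹ/ → /t/, giving /ʃtwəʒɪʃv/.
Under (C)V(C), the unsyllabifiable consonants are /ʃ/, /t/, /v/ (at most one coda consonant is licensed; onsets are limited to one consonant).
Epenthesis after each stranded consonant: /ʃ/ → /ʃa/, /t/ → /ta/, /v/ → /va/.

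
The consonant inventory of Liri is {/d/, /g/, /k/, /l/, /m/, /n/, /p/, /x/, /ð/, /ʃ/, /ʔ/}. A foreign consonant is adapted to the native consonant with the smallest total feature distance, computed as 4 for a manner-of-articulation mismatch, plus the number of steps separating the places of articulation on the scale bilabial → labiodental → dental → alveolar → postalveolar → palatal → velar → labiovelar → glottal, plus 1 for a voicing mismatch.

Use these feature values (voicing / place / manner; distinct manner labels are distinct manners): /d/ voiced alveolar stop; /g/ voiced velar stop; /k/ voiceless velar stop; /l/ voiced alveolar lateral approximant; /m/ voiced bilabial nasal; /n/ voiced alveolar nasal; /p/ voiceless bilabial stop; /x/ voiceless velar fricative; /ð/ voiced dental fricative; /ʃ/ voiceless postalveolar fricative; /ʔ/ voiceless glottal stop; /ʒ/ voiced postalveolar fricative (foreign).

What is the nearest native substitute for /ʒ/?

/ʃ/ is closest: same manner (fricative), place distance 0 (postalveolar→postalveolar), voicing differs (+1); total 1. Next closest is /ð/ at distance 2.

ʃ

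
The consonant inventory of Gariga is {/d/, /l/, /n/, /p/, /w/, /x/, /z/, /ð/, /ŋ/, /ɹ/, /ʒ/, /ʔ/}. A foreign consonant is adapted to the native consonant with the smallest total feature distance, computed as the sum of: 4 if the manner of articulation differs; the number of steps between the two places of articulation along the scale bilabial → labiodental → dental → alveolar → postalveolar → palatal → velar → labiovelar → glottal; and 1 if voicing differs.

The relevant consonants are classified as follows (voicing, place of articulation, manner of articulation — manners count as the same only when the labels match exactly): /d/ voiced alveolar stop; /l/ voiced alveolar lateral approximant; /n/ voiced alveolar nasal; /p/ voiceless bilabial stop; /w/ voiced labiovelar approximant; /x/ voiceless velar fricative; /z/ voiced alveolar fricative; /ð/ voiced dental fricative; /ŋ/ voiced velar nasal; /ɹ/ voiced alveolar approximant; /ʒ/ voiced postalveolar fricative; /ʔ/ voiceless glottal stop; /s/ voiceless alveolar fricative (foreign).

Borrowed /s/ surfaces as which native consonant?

z

/z/ is closest: same manner (fricative), place distance 0 (alveolar→alveolar), voicing differs (+1); total 1. Next closest is /ð/ at distance 2.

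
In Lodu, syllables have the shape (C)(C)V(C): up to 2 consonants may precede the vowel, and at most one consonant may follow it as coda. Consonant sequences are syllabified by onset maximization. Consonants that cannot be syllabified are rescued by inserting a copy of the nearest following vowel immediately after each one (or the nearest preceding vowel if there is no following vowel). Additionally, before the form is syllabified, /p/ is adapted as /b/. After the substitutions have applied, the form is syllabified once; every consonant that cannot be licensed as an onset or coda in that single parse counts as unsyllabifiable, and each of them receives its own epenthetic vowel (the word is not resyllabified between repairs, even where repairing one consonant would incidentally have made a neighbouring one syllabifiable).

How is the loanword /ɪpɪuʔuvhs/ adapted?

Substitution: /p/ → /b/, giving /ɪbɪuʔuvhs/.
Under (C)(C)V(C), the unsyllabifiable consonants are /h/, /s/ (at most one coda consonant is licensed; onsets may contain at most 2 consonants).
Each unlicensed consonant becomes the onset of a new syllable: /h/ → /hu/, /s/ → /su/.

ɪbɪuʔuvhusu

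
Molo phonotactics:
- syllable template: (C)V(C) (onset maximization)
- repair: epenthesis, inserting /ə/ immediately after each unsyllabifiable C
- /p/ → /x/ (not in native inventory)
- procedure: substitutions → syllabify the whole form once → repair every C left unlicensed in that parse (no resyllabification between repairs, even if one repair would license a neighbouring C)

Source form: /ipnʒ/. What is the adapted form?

ixnəʒə

Substitution: /p/ → /x/, giving /ixnʒ/.
Under (C)V(C), the unsyllabifiable consonants are /n/, /ʒ/ (at most one coda consonant is licensed; onsets are limited to one consonant).
Epenthesis after each stranded consonant: /n/ → /nə/, /ʒ/ → /ʒə/.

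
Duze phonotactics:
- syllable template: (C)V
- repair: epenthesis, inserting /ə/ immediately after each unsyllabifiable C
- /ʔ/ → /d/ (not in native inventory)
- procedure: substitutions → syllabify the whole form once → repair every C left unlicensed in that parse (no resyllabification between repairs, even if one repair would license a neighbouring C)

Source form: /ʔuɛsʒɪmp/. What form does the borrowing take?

duɛsəʒɪməpə

Substitution: /ʔ/ → /d/, giving /duɛsʒɪmp/.
Under (C)V, the unsyllabifiable consonants are /s/, /m/, /p/ (no codas are permitted; onsets are limited to one consonant).
Each unlicensed consonant becomes the onset of a new syllable: /s/ → /sə/, /m/ → /mə/, /p/ → /pə/.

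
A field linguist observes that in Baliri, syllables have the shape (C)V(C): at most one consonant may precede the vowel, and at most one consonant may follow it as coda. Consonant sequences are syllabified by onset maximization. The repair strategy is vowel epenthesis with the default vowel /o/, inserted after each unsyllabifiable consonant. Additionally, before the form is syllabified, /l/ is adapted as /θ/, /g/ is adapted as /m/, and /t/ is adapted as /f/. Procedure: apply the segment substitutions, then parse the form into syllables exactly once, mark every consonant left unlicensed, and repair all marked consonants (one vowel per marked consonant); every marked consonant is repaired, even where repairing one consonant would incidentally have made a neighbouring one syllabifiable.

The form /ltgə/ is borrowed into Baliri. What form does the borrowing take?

θofomə

Substitution: /l/ → /θ/, /t/ → /f/, /g/ → /m/, giving /θfmə/.
Syllabifying with onset maximization leaves /θ/, /f/ stranded (at most one coda consonant is licensed; onsets are limited to one consonant).
Inserting the epenthetic vowel yields /θ/ → /θo/, /f/ → /fo/.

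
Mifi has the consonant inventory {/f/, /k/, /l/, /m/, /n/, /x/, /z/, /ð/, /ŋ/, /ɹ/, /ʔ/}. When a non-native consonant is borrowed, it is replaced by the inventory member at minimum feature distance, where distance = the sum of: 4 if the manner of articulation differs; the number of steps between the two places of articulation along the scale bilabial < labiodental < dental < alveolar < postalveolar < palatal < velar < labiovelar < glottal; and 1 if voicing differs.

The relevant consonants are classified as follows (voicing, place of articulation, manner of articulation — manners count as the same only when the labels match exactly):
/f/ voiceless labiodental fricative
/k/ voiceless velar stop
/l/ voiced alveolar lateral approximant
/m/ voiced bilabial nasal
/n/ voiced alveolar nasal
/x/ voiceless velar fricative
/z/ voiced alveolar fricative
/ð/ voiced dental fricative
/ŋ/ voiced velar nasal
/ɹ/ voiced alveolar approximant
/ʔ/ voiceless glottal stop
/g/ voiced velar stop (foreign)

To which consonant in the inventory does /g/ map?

/k/ is closest: same manner (stop), place distance 0 (velar→velar), voicing differs (+1); total 1. Next closest is /ʔ/ at distance 3.

k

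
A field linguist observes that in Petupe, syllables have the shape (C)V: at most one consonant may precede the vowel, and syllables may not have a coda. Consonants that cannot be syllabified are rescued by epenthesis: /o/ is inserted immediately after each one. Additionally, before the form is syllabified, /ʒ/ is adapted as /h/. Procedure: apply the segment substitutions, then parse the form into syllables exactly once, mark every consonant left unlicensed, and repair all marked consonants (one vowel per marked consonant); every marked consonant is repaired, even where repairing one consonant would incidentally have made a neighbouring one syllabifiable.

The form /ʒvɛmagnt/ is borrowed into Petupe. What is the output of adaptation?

hovɛmagonoto

Substitution: /ʒ/ → /h/, giving /hvɛmagnt/.
The consonants /h/, /g/, /n/, /t/ cannot be parsed into a legal (C)V syllable (no codas are permitted; onsets are limited to one consonant).
Inserting the epenthetic vowel yields /h/ → /ho/, /g/ → /go/, /n/ → /no/, /t/ → /to/.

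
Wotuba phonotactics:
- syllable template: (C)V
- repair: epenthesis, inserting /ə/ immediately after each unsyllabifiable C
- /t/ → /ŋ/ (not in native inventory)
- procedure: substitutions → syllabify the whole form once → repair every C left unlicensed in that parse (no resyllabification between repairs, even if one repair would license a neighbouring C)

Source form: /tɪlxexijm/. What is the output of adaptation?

ŋɪləxexijəmə

Substitution: /t/ → /ŋ/, giving /ŋɪlxexijm/.
Syllabifying with onset maximization leaves /l/, /j/, /m/ stranded (no codas are permitted; onsets are limited to one consonant).
Each unlicensed consonant becomes the onset of a new syllable: /l/ → /lə/, /j/ → /jə/, /m/ → /mə/.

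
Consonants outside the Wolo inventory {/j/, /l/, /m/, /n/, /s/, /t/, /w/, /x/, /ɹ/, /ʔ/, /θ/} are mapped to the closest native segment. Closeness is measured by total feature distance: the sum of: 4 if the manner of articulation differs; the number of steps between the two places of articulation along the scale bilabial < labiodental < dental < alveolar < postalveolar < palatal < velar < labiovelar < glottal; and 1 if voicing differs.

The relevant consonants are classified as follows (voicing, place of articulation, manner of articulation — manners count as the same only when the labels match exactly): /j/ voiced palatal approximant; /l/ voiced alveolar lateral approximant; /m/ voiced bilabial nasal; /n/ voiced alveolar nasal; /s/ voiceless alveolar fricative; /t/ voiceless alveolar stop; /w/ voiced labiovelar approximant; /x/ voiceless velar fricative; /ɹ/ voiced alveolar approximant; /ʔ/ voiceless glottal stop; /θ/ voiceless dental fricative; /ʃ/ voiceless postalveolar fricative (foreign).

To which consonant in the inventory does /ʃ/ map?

s

/s/ is closest: same manner (fricative), place distance 1 (postalveolar→alveolar), same voicing; total 1. Next closest is /x/ at distance 2.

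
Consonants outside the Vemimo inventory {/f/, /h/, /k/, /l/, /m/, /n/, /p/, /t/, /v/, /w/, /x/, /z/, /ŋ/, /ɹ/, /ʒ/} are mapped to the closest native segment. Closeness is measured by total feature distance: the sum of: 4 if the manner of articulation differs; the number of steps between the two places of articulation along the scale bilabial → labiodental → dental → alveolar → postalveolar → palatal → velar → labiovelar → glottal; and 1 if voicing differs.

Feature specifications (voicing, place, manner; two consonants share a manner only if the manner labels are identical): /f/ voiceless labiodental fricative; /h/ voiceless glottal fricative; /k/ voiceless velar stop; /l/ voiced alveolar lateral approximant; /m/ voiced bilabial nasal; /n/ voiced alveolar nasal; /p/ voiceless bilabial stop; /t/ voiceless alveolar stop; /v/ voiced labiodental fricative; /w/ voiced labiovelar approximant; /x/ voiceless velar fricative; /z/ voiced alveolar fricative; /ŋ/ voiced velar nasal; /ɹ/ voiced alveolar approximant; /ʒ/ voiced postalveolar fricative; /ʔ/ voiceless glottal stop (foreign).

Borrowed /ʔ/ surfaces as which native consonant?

k

/k/ is closest: same manner (stop), place distance 2 (glottal→velar), same voicing; total 2. Next closest is /h/ at distance 4.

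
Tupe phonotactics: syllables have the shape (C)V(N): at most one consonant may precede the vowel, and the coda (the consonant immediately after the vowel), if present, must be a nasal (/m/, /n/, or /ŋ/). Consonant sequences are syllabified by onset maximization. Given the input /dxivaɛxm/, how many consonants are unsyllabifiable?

Under (C)V(N), the unsyllabifiable consonants are /d/, /x/, /m/ (only a nasal (/m/, /n/, or /ŋ/) is licensed in coda position; onsets are limited to one consonant).

3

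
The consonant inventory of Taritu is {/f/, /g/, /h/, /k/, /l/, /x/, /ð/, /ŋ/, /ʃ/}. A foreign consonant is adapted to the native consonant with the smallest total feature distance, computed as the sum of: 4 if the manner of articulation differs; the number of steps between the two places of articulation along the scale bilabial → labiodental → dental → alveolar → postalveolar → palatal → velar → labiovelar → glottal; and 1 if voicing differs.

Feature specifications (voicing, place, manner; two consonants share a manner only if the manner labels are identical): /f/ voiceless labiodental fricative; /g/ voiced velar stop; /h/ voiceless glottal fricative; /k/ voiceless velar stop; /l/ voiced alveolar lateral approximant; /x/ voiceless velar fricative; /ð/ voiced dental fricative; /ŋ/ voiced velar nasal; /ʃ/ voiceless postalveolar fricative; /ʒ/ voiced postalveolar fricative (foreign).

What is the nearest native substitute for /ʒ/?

/ʃ/ is closest: same manner (fricative), place distance 0 (postalveolar→postalveolar), voicing differs (+1); total 1. Next closest is /ð/ at distance 2.

ʃ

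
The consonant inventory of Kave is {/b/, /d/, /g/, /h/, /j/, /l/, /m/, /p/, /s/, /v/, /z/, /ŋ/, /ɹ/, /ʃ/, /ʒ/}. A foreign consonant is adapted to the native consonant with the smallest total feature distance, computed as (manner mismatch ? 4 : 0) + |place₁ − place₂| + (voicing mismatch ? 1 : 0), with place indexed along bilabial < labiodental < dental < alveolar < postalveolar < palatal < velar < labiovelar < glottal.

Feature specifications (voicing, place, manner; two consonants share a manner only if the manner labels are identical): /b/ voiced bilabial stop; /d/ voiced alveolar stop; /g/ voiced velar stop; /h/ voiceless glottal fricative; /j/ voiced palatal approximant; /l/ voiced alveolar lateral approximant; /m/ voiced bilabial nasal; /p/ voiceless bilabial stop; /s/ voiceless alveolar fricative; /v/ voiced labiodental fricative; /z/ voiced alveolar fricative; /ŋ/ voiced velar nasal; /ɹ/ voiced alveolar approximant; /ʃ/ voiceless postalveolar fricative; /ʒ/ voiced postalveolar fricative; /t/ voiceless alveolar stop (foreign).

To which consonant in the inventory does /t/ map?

/d/ is closest: same manner (stop), place distance 0 (alveolar→alveolar), voicing differs (+1); total 1. Next closest is /p/ at distance 3.

d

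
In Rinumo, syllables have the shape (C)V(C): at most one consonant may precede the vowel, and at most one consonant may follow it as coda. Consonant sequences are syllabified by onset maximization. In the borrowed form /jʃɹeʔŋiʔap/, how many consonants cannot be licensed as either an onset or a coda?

2

Under (C)V(C), the unsyllabifiable consonants are /j/, /ʃ/ (at most one coda consonant is licensed; onsets are limited to one consonant).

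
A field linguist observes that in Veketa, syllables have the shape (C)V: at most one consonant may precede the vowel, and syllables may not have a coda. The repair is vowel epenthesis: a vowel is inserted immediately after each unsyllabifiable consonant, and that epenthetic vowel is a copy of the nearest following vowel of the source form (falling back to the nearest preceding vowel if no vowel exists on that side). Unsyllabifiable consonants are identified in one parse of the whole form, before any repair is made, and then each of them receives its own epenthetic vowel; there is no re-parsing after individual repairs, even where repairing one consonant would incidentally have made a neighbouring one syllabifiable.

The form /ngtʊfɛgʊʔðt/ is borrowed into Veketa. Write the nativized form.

The consonants /n/, /g/, /ʔ/, /ð/, /t/ cannot be parsed into a legal (C)V syllable (no codas are permitted; onsets are limited to one consonant).
Epenthesis after each stranded consonant: /n/ → /nʊ/, /g/ → /gʊ/, /ʔ/ → /ʔʊ/, /ð/ → /ðʊ/, /t/ → /tʊ/.

nʊgʊtʊfɛgʊʔʊðʊtʊ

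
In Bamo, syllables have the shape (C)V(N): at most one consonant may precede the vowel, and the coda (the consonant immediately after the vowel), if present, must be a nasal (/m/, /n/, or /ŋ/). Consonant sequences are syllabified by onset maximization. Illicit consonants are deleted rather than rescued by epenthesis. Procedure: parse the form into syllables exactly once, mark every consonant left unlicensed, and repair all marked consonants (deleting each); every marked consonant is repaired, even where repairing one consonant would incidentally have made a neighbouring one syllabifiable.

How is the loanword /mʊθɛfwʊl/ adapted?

mʊθɛwʊ

Syllabifying with onset maximization leaves /f/, /l/ stranded (only a nasal (/m/, /n/, or /ŋ/) is licensed in coda position; onsets are limited to one consonant).
Deletion applies to /f/, /l/.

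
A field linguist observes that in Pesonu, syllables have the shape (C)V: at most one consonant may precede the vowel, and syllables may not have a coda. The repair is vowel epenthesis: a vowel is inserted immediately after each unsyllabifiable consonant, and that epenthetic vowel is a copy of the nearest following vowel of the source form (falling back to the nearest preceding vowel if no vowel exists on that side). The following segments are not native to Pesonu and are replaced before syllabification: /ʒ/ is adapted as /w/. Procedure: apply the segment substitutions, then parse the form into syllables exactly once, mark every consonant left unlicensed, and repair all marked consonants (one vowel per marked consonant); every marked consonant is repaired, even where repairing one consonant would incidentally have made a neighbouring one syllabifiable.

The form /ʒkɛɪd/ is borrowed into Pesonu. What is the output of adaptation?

Substitution: /ʒ/ → /w/, giving /wkɛɪd/.
Under (C)V, the unsyllabifiable consonants are /w/, /d/ (no codas are permitted; onsets are limited to one consonant).
Inserting the epenthetic vowel yields /w/ → /wɛ/, /d/ → /dɪ/.

wɛkɛɪdɪ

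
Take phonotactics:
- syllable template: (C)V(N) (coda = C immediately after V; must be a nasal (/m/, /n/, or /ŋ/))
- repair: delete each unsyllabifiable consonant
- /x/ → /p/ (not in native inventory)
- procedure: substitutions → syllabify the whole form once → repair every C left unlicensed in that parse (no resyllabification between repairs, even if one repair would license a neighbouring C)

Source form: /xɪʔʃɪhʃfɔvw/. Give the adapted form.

pɪʃɪfɔ

Substitution: /x/ → /p/, giving /pɪʔʃɪhʃfɔvw/.
Under (C)V(N), the unsyllabifiable consonants are /ʔ/, /h/, /ʃ/, /v/, /w/ (only a nasal (/m/, /n/, or /ŋ/) is licensed in coda position; onsets are limited to one consonant).
Deleting the stranded consonants removes /ʔ/, /h/, /ʃ/, /v/, /w/.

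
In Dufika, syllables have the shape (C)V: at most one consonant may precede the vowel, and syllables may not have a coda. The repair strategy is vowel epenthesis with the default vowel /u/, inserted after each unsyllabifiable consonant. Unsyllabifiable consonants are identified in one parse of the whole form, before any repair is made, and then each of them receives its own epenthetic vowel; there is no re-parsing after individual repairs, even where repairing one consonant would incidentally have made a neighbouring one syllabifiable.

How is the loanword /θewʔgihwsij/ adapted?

The consonants /w/, /ʔ/, /h/, /w/, /j/ cannot be parsed into a legal (C)V syllable (no codas are permitted; onsets are limited to one consonant).
Each unlicensed consonant becomes the onset of a new syllable: /w/ → /wu/, /ʔ/ → /ʔu/, /h/ → /hu/, /w/ → /wu/, /j/ → /ju/.

θewuʔugihuwusiju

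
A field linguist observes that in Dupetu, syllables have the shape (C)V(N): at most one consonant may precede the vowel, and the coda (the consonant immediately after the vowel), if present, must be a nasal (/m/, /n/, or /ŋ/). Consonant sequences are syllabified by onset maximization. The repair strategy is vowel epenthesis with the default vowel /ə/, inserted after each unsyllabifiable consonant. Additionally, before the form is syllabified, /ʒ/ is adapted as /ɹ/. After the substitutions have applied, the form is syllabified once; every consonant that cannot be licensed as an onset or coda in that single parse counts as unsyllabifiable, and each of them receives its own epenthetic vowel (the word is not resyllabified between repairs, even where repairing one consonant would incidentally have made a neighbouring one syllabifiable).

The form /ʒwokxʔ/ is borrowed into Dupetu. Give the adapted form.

Substitution: /ʒ/ → /ɹ/, giving /ɹwokxʔ/.
Under (C)V(N), the unsyllabifiable consonants are /ɹ/, /k/, /x/, /ʔ/ (only a nasal (/m/, /n/, or /ŋ/) is licensed in coda position; onsets are limited to one consonant).
Inserting the epenthetic vowel yields /ɹ/ → /ɹə/, /k/ → /kə/, /x/ → /xə/, /ʔ/ → /ʔə/.

ɹəwokəxəʔə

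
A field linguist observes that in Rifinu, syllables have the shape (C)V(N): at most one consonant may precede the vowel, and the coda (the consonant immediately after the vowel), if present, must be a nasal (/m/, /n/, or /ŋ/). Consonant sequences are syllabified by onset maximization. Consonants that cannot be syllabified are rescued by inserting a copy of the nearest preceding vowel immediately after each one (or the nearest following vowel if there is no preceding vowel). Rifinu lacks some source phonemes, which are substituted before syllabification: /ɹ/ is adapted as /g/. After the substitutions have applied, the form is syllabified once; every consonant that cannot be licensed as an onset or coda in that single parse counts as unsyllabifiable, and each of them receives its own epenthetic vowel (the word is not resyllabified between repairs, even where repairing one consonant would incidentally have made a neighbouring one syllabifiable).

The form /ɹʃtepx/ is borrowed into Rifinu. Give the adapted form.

geʃetepexe

Substitution: /ɹ/ → /g/, giving /gʃtepx/.
Syllabifying with onset maximization leaves /g/, /ʃ/, /p/, /x/ stranded (only a nasal (/m/, /n/, or /ŋ/) is licensed in coda position; onsets are limited to one consonant).
Inserting the epenthetic vowel yields /g/ → /ge/, /ʃ/ → /ʃe/, /p/ → /pe/, /x/ → /xe/.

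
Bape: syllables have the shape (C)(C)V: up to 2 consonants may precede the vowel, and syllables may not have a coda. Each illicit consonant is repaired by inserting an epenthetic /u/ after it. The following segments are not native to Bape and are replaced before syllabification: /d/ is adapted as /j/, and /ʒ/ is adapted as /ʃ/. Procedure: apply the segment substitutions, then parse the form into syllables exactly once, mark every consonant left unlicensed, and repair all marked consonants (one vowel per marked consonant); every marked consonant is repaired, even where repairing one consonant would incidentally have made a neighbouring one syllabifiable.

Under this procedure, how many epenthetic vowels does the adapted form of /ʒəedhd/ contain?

After substitution the input is /ʃəejhj/.
The unsyllabifiable consonants are /j/, /h/, /j/; each receives one epenthetic vowel.

3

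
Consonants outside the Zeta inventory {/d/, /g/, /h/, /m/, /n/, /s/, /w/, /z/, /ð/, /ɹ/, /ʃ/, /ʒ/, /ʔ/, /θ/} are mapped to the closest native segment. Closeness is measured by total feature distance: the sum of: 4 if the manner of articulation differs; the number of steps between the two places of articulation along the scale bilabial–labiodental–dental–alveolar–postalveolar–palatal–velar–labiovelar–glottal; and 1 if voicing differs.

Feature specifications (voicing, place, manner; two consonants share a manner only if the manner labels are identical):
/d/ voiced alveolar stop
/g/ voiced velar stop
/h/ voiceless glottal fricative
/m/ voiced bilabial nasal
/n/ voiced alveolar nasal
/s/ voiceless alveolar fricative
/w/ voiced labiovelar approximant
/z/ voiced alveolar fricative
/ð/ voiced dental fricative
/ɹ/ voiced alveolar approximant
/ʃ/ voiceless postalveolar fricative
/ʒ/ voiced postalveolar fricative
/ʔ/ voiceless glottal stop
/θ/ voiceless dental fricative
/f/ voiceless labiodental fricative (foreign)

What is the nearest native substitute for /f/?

θ

/θ/ is closest: same manner (fricative), place distance 1 (labiodental→dental), same voicing; total 1. Next closest is /s/ at distance 2.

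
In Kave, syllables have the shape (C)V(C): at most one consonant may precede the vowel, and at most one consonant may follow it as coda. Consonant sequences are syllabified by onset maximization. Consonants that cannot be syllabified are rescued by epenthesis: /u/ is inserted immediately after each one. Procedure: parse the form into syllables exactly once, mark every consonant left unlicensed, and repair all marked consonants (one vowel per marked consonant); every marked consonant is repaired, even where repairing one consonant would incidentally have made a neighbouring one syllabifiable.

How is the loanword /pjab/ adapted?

Syllabifying with onset maximization leaves /p/ stranded (at most one coda consonant is licensed; onsets are limited to one consonant).
Epenthesis after each stranded consonant: /p/ → /pu/.

pujab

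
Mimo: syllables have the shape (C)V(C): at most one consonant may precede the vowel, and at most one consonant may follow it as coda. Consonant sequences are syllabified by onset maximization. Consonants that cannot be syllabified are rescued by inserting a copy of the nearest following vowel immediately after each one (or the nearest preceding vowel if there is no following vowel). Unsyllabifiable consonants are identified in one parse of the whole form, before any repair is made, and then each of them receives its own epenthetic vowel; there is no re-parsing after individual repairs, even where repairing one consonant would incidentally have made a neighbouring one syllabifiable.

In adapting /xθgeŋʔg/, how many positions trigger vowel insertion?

The unsyllabifiable consonants are /x/, /θ/, /ʔ/, /g/; each receives one epenthetic vowel.

4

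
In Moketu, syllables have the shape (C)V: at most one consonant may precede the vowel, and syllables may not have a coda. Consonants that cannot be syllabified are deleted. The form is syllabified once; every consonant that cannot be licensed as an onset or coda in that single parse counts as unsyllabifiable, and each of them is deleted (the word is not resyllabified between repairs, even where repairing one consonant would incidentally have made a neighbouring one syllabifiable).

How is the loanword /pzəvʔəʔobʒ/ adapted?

The consonants /p/, /v/, /b/, /ʒ/ cannot be parsed into a legal (C)V syllable (no codas are permitted; onsets are limited to one consonant).
Deleting the stranded consonants removes /p/, /v/, /b/, /ʒ/.

zəʔəʔo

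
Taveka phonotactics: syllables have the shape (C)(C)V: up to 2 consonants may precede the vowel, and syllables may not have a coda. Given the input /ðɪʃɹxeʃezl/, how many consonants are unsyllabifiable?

3

Under (C)(C)V, the unsyllabifiable consonants are /ʃ/, /z/, /l/ (no codas are permitted; onsets may contain at most 2 consonants).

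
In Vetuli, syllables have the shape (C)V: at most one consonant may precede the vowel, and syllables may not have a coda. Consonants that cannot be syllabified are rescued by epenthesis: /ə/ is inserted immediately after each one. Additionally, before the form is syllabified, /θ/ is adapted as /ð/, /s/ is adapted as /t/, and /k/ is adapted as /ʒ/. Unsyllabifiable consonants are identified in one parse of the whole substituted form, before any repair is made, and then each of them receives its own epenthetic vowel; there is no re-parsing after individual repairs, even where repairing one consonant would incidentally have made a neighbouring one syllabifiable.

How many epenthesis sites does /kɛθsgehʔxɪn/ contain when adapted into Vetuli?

After substitution the input is /ʒɛðtgehʔxɪn/.
The unsyllabifiable consonants are /ð/, /t/, /h/, /ʔ/, /n/; each receives one epenthetic vowel.

5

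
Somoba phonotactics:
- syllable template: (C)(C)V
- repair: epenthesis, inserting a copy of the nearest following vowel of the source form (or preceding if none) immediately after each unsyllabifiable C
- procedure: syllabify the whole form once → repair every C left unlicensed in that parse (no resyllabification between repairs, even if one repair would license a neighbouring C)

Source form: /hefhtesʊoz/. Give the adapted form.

hefehtesʊozo

Syllabifying with onset maximization leaves /f/, /z/ stranded (no codas are permitted; onsets may contain at most 2 consonants).
Inserting the epenthetic vowel yields /f/ → /fe/, /z/ → /zo/.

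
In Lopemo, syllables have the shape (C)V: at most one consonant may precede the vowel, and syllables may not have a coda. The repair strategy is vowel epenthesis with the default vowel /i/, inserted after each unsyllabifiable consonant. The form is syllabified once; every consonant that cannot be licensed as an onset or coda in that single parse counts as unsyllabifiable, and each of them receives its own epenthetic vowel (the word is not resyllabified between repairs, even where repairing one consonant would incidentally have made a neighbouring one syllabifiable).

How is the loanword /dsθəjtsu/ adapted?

disiθəjitisu

Syllabifying with onset maximization leaves /d/, /s/, /j/, /t/ stranded (no codas are permitted; onsets are limited to one consonant).
Epenthesis after each stranded consonant: /d/ → /di/, /s/ → /si/, /j/ → /ji/, /t/ → /ti/.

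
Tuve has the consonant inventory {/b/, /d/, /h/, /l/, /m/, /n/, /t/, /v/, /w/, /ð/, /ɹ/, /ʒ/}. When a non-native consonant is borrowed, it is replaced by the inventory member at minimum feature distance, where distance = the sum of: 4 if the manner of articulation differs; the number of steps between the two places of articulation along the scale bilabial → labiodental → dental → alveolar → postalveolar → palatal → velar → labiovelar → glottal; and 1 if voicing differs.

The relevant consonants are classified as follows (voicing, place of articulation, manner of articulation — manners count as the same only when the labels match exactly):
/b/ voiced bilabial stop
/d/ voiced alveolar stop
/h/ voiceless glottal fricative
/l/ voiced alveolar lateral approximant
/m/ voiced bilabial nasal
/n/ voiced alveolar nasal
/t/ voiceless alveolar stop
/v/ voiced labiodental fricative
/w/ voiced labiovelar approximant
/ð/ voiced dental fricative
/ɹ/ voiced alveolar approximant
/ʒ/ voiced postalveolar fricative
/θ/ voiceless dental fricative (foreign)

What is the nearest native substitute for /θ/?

/ð/ is closest: same manner (fricative), place distance 0 (dental→dental), voicing differs (+1); total 1. Next closest is /v/ at distance 2.

ð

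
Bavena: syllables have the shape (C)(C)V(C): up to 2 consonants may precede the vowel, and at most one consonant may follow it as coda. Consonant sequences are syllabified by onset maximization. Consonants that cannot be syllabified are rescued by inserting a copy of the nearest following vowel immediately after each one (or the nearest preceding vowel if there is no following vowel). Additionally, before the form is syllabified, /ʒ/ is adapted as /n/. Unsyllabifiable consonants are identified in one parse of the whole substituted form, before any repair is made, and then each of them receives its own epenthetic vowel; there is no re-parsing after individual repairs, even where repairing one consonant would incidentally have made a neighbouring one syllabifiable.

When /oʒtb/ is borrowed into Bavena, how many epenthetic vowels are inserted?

After substitution the input is /ontb/.
The unsyllabifiable consonants are /t/, /b/; each receives one epenthetic vowel.

2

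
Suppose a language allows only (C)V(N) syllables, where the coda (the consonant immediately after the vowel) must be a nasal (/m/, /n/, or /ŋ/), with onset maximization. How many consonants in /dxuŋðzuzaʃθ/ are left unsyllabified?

4

Under (C)V(N), the unsyllabifiable consonants are /d/, /ð/, /ʃ/, /θ/ (only a nasal (/m/, /n/, or /ŋ/) is licensed in coda position; onsets are limited to one consonant).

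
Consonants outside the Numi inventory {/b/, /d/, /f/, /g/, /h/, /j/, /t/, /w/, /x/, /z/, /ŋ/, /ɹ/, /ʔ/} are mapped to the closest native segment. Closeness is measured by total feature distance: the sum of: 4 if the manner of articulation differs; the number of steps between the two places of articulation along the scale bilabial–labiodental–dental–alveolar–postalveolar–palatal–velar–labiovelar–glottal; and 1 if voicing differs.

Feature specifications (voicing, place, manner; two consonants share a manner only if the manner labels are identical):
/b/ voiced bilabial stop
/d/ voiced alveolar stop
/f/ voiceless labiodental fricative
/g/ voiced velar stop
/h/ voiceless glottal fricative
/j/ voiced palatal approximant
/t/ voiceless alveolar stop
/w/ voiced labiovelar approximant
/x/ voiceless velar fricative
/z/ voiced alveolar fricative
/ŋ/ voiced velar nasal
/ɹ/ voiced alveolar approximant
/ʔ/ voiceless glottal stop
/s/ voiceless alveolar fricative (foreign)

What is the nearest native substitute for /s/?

z

/z/ is closest: same manner (fricative), place distance 0 (alveolar→alveolar), voicing differs (+1); total 1. Next closest is /f/ at distance 2.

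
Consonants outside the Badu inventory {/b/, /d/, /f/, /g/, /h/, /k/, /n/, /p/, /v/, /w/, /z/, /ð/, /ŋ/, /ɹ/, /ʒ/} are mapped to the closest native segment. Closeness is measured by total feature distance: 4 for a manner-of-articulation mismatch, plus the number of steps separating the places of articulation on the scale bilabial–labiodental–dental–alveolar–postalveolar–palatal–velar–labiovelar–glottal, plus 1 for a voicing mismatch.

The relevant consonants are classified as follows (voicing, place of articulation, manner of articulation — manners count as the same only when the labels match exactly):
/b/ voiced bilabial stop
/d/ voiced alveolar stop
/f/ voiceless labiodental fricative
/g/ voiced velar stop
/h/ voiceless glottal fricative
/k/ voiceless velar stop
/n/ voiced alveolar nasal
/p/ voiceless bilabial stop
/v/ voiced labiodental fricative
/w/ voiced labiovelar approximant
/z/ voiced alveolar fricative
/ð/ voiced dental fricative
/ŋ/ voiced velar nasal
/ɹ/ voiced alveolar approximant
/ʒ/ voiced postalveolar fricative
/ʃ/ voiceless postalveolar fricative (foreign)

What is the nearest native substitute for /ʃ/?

/ʒ/ is closest: same manner (fricative), place distance 0 (postalveolar→postalveolar), voicing differs (+1); total 1. Next closest is /z/ at distance 2.

ʒ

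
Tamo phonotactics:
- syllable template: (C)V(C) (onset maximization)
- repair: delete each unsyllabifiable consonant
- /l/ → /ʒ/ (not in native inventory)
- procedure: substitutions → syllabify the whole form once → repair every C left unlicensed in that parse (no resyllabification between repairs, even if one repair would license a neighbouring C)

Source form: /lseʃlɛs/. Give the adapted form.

Substitution: /l/ → /ʒ/, giving /ʒseʃʒɛs/.
Under (C)V(C), the unsyllabifiable consonants are /ʒ/ (at most one coda consonant is licensed; onsets are limited to one consonant).
Deleting the stranded consonants removes /ʒ/.

seʃʒɛs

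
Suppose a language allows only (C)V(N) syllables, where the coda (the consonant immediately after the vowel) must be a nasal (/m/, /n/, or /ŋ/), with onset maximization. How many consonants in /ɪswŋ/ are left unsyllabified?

3

The consonants /s/, /w/, /ŋ/ cannot be parsed into a legal (C)V(N) syllable (only a nasal (/m/, /n/, or /ŋ/) is licensed in coda position; onsets are limited to one consonant).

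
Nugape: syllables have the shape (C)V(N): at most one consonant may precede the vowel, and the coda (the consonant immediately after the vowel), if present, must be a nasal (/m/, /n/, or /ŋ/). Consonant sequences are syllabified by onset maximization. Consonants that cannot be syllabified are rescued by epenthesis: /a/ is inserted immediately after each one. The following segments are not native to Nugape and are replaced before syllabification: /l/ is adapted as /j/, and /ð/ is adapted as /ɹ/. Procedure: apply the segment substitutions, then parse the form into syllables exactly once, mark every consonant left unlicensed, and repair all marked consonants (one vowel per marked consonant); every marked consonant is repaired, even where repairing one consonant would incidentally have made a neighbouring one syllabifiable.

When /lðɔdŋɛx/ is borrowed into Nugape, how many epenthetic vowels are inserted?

After substitution the input is /jɹɔdŋɛx/.
The unsyllabifiable consonants are /j/, /d/, /x/; each receives one epenthetic vowel.

3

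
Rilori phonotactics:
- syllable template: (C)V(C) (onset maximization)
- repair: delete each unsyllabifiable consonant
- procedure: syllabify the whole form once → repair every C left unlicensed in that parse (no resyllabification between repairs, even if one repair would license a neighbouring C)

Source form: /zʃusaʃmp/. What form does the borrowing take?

Under (C)V(C), the unsyllabifiable consonants are /z/, /m/, /p/ (at most one coda consonant is licensed; onsets are limited to one consonant).
Deletion applies to /z/, /m/, /p/.

ʃusaʃ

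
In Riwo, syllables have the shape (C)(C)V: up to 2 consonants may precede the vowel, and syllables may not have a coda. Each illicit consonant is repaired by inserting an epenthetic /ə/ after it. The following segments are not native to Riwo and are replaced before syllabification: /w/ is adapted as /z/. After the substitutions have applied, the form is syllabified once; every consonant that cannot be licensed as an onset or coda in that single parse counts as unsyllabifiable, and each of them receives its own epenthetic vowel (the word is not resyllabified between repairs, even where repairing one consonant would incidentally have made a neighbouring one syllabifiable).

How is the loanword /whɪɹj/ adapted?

zhɪɹəjə

Substitution: /w/ → /z/, giving /zhɪɹj/.
Under (C)(C)V, the unsyllabifiable consonants are /ɹ/, /j/ (no codas are permitted; onsets may contain at most 2 consonants).
Inserting the epenthetic vowel yields /ɹ/ → /ɹə/, /j/ → /jə/.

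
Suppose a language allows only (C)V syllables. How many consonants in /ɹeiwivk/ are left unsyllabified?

Syllabifying with onset maximization leaves /v/, /k/ stranded (no codas are permitted; onsets are limited to one consonant).

2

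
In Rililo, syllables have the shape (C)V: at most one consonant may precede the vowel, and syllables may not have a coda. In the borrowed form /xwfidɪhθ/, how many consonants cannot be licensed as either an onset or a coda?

4

Under (C)V, the unsyllabifiable consonants are /x/, /w/, /h/, /θ/ (no codas are permitted; onsets are limited to one consonant).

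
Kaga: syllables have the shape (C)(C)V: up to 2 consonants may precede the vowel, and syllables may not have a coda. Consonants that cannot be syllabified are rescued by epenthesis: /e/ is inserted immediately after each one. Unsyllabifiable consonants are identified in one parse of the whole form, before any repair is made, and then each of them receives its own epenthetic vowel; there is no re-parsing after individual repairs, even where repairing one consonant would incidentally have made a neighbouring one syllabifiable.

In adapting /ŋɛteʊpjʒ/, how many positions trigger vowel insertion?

The unsyllabifiable consonants are /p/, /j/, /ʒ/; each receives one epenthetic vowel.

3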